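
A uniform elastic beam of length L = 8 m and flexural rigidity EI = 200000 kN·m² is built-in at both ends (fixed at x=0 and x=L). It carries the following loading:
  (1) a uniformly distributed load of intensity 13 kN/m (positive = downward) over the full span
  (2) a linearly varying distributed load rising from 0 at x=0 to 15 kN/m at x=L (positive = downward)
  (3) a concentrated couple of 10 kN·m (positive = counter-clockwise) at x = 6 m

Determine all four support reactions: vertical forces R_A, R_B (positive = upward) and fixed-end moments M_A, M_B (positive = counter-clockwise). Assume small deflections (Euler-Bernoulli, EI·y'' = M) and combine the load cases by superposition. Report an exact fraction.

R_A = 2285/32 kN, M_A = 2507/24 kN·m, R_B = 2963/32 kN, M_B = -2861/24 kN·m

Load 1 — uniform load w=13 kN/m over full span:
  R_A = wL/2 = 13·8/2 = 52 kN
  M_A = wL²/12 = 13·8²/12 = 208/3 kN·m
  R_B = wL/2 = 13·8/2 = 52 kN
  M_B = -wL²/12 = -13·8²/12 = -208/3 kN·m
Load 2 — triangular load w₀=15 kN/m (0→w₀ over full span):
  R_A = 3w₀L/20 = 3·15·8/20 = 18 kN
  M_A = w₀L²/30 = 15·8²/30 = 32 kN·m
  R_B = 7w₀L/20 = 7·15·8/20 = 42 kN
  M_B = -w₀L²/20 = -15·8²/20 = -48 kN·m
Load 3 — applied couple M₀=10 kN·m at a=6 m (b=L-a=2):
  R_A = 6M₀ab/L³ = 6·10·6·2/8³ = 45/32 kN
  M_A = M₀b(2a-b)/L² = 10·2·(2·6-2)/8² = 25/8 kN·m
  R_B = -6M₀ab/L³ = -6·10·6·2/8³ = -45/32 kN
  M_B = M₀a(2b-a)/L² = 10·6·(2·2-6)/8² = -15/8 kN·m
Superposition: R_A = 2285/32 kN, M_A = 2507/24 kN·m, R_B = 2963/32 kN, M_B = -2861/24 kN·m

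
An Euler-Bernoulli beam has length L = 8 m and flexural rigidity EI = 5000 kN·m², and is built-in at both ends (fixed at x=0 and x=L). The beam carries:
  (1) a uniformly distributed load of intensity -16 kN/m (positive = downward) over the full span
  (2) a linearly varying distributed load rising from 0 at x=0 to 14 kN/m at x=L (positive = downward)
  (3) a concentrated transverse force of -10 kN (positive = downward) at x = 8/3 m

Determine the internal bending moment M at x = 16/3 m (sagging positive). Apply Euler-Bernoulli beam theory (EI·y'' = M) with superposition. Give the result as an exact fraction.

Load 1 — uniform load w=-16 kN/m over full span:
  M_1 = wLx/2 - wL²/12 - wx²/2 = (-16)·8·(16/3)/2 - (-16)·8²/12 - (-16)·(16/3)²/2 = -256/9 kN·m
Load 2 — triangular load w₀=14 kN/m (0→w₀ over full span):
  M_2 = 3w₀Lx/20 - w₀L²/30 - w₀x³/(6L) = 3·14·8·(16/3)/20 - 14·8²/30 - 14·(16/3)³/(6·8) = 6272/405 kN·m
Load 3 — point force P=-10 kN at a=8/3 m (b=L-a=16/3):
  M_3 = Pa²(a+3b)(L-x)/L³ - Pa²b/L²  [x>a] = (-10)·(8/3)²·((8/3)+3·(16/3))·(8-(16/3))/8³ - (-10)·(8/3)²·(16/3)/8² = -80/81 kN·m
Superposition: M = Σ M_i = -5648/405 kN·m ≈ -13.945679 kN·m

M(16/3) = -5648/405 kN·m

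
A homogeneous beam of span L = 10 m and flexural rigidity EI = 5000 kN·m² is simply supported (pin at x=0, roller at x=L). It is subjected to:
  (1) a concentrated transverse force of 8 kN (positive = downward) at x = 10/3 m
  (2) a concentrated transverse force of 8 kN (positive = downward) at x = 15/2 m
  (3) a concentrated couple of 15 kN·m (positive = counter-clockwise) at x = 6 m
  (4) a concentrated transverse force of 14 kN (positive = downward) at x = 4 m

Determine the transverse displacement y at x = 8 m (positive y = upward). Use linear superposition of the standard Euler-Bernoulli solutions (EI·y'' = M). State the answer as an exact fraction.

y(8) = -50267/810000 m

Load 1 — point force P=8 kN at a=10/3 m (b=L-a=20/3):
  y_1 = -Pa(L-x)(2Lx-a²-x²)/(6LEI)  [x>a] = -8·(10/3)·(10-8)·(2·10·8-(10/3)²-8²)/(6·10·5000) = -764/50625 m
Load 2 — point force P=8 kN at a=15/2 m (b=L-a=5/2):
  y_2 = -Pa(L-x)(2Lx-a²-x²)/(6LEI)  [x>a] = -8·(15/2)·(10-8)·(2·10·8-(15/2)²-8²)/(6·10·5000) = -159/10000 m
Load 3 — applied couple M₀=15 kN·m at a=6 m (b=L-a=4):
  y_3 = (M₀x³/(6L)-M₀(x-a)²/2+C₁x)/EI  [x>a] with C₁=M₀(3b²-L²)/(6L)=-13 = (15·8³/(6·10)-15·(8-6)²/2+(-13)·8)/5000 = -3/2500 m
Load 4 — point force P=14 kN at a=4 m (b=L-a=6):
  y_4 = -Pa(L-x)(2Lx-a²-x²)/(6LEI)  [x>a] = -14·4·(10-8)·(2·10·8-4²-8²)/(6·10·5000) = -56/1875 m
Superposition: y = Σ y_i = -50267/810000 m ≈ -0.062058 m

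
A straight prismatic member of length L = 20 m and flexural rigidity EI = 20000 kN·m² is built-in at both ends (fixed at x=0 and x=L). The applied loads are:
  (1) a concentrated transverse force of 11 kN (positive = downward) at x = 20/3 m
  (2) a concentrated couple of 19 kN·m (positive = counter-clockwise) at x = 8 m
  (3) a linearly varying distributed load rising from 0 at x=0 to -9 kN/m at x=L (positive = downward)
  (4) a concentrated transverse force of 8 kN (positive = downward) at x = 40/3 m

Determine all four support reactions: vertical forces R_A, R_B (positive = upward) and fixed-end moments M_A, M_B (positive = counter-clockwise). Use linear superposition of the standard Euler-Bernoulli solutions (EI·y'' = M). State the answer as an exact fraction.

Load 1 — point force P=11 kN at a=20/3 m (b=L-a=40/3):
  R_A = Pb²(3a+b)/L³ = 11·(40/3)²·(3·(20/3)+(40/3))/20³ = 220/27 kN
  M_A = Pab²/L² = 11·(20/3)·(40/3)²/20² = 880/27 kN·m
  R_B = Pa²(a+3b)/L³ = 11·(20/3)²·((20/3)+3·(40/3))/20³ = 77/27 kN
  M_B = -Pa²b/L² = -11·(20/3)²·(40/3)/20² = -440/27 kN·m
Load 2 — applied couple M₀=19 kN·m at a=8 m (b=L-a=12):
  R_A = 6M₀ab/L³ = 6·19·8·12/20³ = 171/125 kN
  M_A = M₀b(2a-b)/L² = 19·12·(2·8-12)/20² = 57/25 kN·m
  R_B = -6M₀ab/L³ = -6·19·8·12/20³ = -171/125 kN
  M_B = M₀a(2b-a)/L² = 19·8·(2·12-8)/20² = 152/25 kN·m
Load 3 — triangular load w₀=-9 kN/m (0→w₀ over full span):
  R_A = 3w₀L/20 = 3·(-9)·20/20 = -27 kN
  M_A = w₀L²/30 = (-9)·20²/30 = -120 kN·m
  R_B = 7w₀L/20 = 7·(-9)·20/20 = -63 kN
  M_B = -w₀L²/20 = -(-9)·20²/20 = 180 kN·m
Load 4 — point force P=8 kN at a=40/3 m (b=L-a=20/3):
  R_A = Pb²(3a+b)/L³ = 8·(20/3)²·(3·(40/3)+(20/3))/20³ = 56/27 kN
  M_A = Pab²/L² = 8·(40/3)·(20/3)²/20² = 320/27 kN·m
  R_B = Pa²(a+3b)/L³ = 8·(40/3)²·((40/3)+3·(20/3))/20³ = 160/27 kN
  M_B = -Pa²b/L² = -8·(40/3)²·(20/3)/20² = -640/27 kN·m
Superposition: R_A = -17336/1125 kN, M_A = -16487/225 kN·m, R_B = -62539/1125 kN, M_B = 3652/25 kN·m

R_A = -17336/1125 kN, M_A = -16487/225 kN·m, R_B = -62539/1125 kN, M_B = 3652/25 kN·m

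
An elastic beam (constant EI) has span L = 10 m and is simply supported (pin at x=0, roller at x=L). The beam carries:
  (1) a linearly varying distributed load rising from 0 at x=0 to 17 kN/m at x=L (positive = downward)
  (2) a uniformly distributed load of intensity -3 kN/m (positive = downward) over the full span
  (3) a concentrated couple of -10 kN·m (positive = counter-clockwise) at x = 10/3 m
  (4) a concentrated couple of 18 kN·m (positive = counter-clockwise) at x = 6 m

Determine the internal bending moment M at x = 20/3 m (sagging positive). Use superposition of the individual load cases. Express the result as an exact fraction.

Load 1 — triangular load w₀=17 kN/m (0→w₀ over full span):
  M_1 = w₀Lx/6 - w₀x³/(6L) = 17·10·(20/3)/6 - 17·(20/3)³/(6·10) = 8500/81 kN·m
Load 2 — uniform load w=-3 kN/m over full span:
  M_2 = wx(L-x)/2 = (-3)·(20/3)·(10-(20/3))/2 = -100/3 kN·m
Load 3 — applied couple M₀=-10 kN·m at a=10/3 m (b=L-a=20/3):
  M_3 = M₀x/L - M₀  [x>a] = (-10)·(20/3)/10 - (-10) = 10/3 kN·m
Load 4 — applied couple M₀=18 kN·m at a=6 m (b=L-a=4):
  M_4 = M₀x/L - M₀  [x>a] = 18·(20/3)/10 - 18 = -6 kN·m
Superposition: M = Σ M_i = 5584/81 kN·m ≈ 68.938272 kN·m

M(20/3) = 5584/81 kN·m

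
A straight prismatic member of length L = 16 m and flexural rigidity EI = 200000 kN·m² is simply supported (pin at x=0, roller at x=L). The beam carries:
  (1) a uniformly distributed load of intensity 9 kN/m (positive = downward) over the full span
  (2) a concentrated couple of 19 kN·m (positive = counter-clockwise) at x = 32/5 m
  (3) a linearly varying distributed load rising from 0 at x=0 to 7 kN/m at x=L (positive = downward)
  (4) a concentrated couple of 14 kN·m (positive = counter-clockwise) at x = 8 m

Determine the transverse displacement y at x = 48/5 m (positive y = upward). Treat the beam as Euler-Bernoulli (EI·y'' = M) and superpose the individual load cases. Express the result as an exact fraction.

Load 1 — uniform load w=9 kN/m over full span:
  y_1 = -wx(L³-2Lx²+x³)/(24EI) = -9·(48/5)·(16³-2·16·(48/5)²+(48/5)³)/(24·200000) = -71424/1953125 m
Load 2 — applied couple M₀=19 kN·m at a=32/5 m (b=L-a=48/5):
  y_2 = (M₀x³/(6L)-M₀(x-a)²/2+C₁x)/EI  [x>a] with C₁=M₀(3b²-L²)/(6L)=304/75 = (19·(48/5)³/(6·16)-19·((48/5)-(32/5))²/2+(304/75)·(48/5))/200000 = 228/390625 m
Load 3 — triangular load w₀=7 kN/m (0→w₀ over full span):
  y_3 = -w₀x(7L⁴-10L²x²+3x⁴)/(360LEI) = -7·(48/5)·(7·16⁴-10·16²·(48/5)²+3·(48/5)⁴)/(360·16·200000) = -2121728/146484375 m
Load 4 — applied couple M₀=14 kN·m at a=8 m (b=L-a=8):
  y_4 = (M₀x³/(6L)-M₀(x-a)²/2+C₁x)/EI  [x>a] with C₁=M₀(3b²-L²)/(6L)=-28/3 = (14·(48/5)³/(6·16)-14·((48/5)-8)²/2+(-28/3)·(48/5))/200000 = 42/390625 m
Superposition: y = Σ y_i = -7377278/146484375 m ≈ -0.050362 m

y(48/5) = -7377278/146484375 m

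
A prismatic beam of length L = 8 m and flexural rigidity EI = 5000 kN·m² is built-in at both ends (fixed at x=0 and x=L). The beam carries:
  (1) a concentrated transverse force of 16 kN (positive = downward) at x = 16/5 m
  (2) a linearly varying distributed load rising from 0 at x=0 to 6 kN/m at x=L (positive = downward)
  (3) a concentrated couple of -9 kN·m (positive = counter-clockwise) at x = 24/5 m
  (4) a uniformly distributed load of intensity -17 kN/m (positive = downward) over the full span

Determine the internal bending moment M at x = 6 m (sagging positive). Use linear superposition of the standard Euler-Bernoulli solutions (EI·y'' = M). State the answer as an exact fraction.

Load 1 — point force P=16 kN at a=16/5 m (b=L-a=24/5):
  M_1 = Pa²(a+3b)(L-x)/L³ - Pa²b/L²  [x>a] = 16·(16/5)²·((16/5)+3·(24/5))·(8-6)/8³ - 16·(16/5)²·(24/5)/8² = -128/125 kN·m
Load 2 — triangular load w₀=6 kN/m (0→w₀ over full span):
  M_2 = 3w₀Lx/20 - w₀L²/30 - w₀x³/(6L) = 3·6·8·6/20 - 6·8²/30 - 6·6³/(6·8) = 17/5 kN·m
Load 3 — applied couple M₀=-9 kN·m at a=24/5 m (b=L-a=16/5):
  M_3 = R_Ax - M_A - M₀  [x>a] with R_A=-81/50, M_A=-72/25 = (-81/50)·6 - (-72/25) - (-9) = 54/25 kN·m
Load 4 — uniform load w=-17 kN/m over full span:
  M_4 = wLx/2 - wL²/12 - wx²/2 = (-17)·8·6/2 - (-17)·8²/12 - (-17)·6²/2 = -34/3 kN·m
Superposition: M = Σ M_i = -2549/375 kN·m ≈ -6.797333 kN·m

M(6) = -2549/375 kN·m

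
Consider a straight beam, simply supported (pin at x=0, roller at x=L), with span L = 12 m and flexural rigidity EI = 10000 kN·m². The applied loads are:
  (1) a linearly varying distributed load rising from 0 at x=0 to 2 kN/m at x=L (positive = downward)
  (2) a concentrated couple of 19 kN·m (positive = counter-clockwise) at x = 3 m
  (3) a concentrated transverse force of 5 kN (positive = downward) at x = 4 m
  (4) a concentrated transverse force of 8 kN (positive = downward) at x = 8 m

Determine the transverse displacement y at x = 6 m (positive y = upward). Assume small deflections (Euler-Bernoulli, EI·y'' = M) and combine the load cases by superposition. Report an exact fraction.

y(6) = -1297/24000 m

Load 1 — triangular load w₀=2 kN/m (0→w₀ over full span):
  y_1 = -w₀x(7L⁴-10L²x²+3x⁴)/(360LEI) = -2·6·(7·12⁴-10·12²·6²+3·6⁴)/(360·12·10000) = -27/1000 m
Load 2 — applied couple M₀=19 kN·m at a=3 m (b=L-a=9):
  y_2 = (M₀x³/(6L)-M₀(x-a)²/2+C₁x)/EI  [x>a] with C₁=M₀(3b²-L²)/(6L)=209/8 = (19·6³/(6·12)-19·(6-3)²/2+(209/8)·6)/10000 = 513/40000 m
Load 3 — point force P=5 kN at a=4 m (b=L-a=8):
  y_3 = -Pa(L-x)(2Lx-a²-x²)/(6LEI)  [x>a] = -5·4·(12-6)·(2·12·6-4²-6²)/(6·12·10000) = -23/1500 m
Load 4 — point force P=8 kN at a=8 m (b=L-a=4):
  y_4 = -Pbx(L²-b²-x²)/(6LEI)  [x≤a] = -8·4·6·(12²-4²-6²)/(6·12·10000) = -46/1875 m
Superposition: y = Σ y_i = -1297/24000 m ≈ -0.054042 m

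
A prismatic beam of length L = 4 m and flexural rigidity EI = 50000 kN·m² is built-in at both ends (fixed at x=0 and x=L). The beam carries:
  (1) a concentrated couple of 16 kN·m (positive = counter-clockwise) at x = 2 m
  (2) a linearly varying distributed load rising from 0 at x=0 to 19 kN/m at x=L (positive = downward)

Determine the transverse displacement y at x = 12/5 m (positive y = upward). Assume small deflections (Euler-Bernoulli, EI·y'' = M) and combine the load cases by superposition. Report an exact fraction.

Load 1 — applied couple M₀=16 kN·m at a=2 m (b=L-a=2):
  y_1 = (R_Ax³/6 - M_Ax²/2 - M₀(x-a)²/2)/EI  [x>a] with R_A=6, M_A=4 = (6·(12/5)³/6 - 4·(12/5)²/2 - 16·((12/5)-2)²/2)/50000 = 8/390625 m
Load 2 — triangular load w₀=19 kN/m (0→w₀ over full span):
  y_2 = -w₀x²(L-x)²(x+2L)/(120LEI) = -19·(12/5)²·(4-(12/5))²·((12/5)+2·4)/(120·4·50000) = -5928/48828125 m
Superposition: y = Σ y_i = -4928/48828125 m ≈ -0.000101 m

y(12/5) = -4928/48828125 m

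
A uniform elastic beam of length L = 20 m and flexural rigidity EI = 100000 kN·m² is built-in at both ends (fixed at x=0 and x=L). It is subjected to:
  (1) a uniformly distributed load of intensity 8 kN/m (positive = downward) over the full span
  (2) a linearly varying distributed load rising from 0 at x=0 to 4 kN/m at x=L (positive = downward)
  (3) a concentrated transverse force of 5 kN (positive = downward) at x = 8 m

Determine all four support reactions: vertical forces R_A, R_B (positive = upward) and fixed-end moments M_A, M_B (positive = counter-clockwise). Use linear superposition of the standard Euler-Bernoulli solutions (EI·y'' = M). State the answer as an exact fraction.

Load 1 — uniform load w=8 kN/m over full span:
  R_A = wL/2 = 8·20/2 = 80 kN
  M_A = wL²/12 = 8·20²/12 = 800/3 kN·m
  R_B = wL/2 = 8·20/2 = 80 kN
  M_B = -wL²/12 = -8·20²/12 = -800/3 kN·m
Load 2 — triangular load w₀=4 kN/m (0→w₀ over full span):
  R_A = 3w₀L/20 = 3·4·20/20 = 12 kN
  M_A = w₀L²/30 = 4·20²/30 = 160/3 kN·m
  R_B = 7w₀L/20 = 7·4·20/20 = 28 kN
  M_B = -w₀L²/20 = -4·20²/20 = -80 kN·m
Load 3 — point force P=5 kN at a=8 m (b=L-a=12):
  R_A = Pb²(3a+b)/L³ = 5·12²·(3·8+12)/20³ = 81/25 kN
  M_A = Pab²/L² = 5·8·12²/20² = 72/5 kN·m
  R_B = Pa²(a+3b)/L³ = 5·8²·(8+3·12)/20³ = 44/25 kN
  M_B = -Pa²b/L² = -5·8²·12/20² = -48/5 kN·m
Superposition: R_A = 2381/25 kN, M_A = 1672/5 kN·m, R_B = 2744/25 kN, M_B = -5344/15 kN·m

R_A = 2381/25 kN, M_A = 1672/5 kN·m, R_B = 2744/25 kN, M_B = -5344/15 kN·m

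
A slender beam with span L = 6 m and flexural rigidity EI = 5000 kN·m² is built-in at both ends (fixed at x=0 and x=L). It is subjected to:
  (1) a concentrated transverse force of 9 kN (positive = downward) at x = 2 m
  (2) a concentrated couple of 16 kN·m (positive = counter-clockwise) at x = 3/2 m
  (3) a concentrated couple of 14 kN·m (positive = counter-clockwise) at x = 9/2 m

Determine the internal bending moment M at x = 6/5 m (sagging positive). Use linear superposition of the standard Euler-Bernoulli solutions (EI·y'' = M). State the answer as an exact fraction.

M(6/5) = 43/8 kN·m

Load 1 — point force P=9 kN at a=2 m (b=L-a=4):
  M_1 = Pb²(3a+b)x/L³ - Pab²/L²  [x≤a] = 9·4²·(3·2+4)·(6/5)/6³ - 9·2·4²/6² = 0 kN·m
Load 2 — applied couple M₀=16 kN·m at a=3/2 m (b=L-a=9/2):
  M_2 = R_Ax - M_A  [x≤a] with R_A=3, M_A=-3 = 3·(6/5) - (-3) = 33/5 kN·m
Load 3 — applied couple M₀=14 kN·m at a=9/2 m (b=L-a=3/2):
  M_3 = R_Ax - M_A  [x≤a] with R_A=21/8, M_A=35/8 = (21/8)·(6/5) - (35/8) = -49/40 kN·m
Superposition: M = Σ M_i = 43/8 kN·m ≈ 5.375000 kN·m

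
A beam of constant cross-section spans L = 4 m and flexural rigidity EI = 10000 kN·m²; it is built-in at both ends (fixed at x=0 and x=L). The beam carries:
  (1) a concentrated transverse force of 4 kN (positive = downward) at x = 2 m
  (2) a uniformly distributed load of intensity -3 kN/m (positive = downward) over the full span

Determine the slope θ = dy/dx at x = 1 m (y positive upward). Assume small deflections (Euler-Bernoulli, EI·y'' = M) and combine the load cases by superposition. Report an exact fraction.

Load 1 — point force P=4 kN at a=2 m (b=L-a=2):
  θ_1 = -Pb²x(2aL-(3a+b)x)/(2L³EI)  [x≤a] = -4·2²·1·(2·2·4-(3·2+2)·1)/(2·4³·10000) = -1/10000 rad
Load 2 — uniform load w=-3 kN/m over full span:
  θ_2 = -wx(L-x)(L-2x)/(12EI) = -(-3)·1·(4-1)·(4-2·1)/(12·10000) = 3/20000 rad
Superposition: θ = Σ θ_i = 1/20000 rad ≈ 0.000050 rad

θ(1) = 1/20000 rad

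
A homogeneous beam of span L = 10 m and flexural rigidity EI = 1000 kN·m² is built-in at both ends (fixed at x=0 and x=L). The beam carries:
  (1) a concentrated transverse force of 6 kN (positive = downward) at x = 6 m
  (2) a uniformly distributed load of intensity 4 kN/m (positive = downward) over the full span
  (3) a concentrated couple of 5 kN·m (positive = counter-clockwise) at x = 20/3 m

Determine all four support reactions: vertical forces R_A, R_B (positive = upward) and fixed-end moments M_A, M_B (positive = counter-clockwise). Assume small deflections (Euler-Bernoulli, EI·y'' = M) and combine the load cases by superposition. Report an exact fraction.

Load 1 — point force P=6 kN at a=6 m (b=L-a=4):
  R_A = Pb²(3a+b)/L³ = 6·4²·(3·6+4)/10³ = 264/125 kN
  M_A = Pab²/L² = 6·6·4²/10² = 144/25 kN·m
  R_B = Pa²(a+3b)/L³ = 6·6²·(6+3·4)/10³ = 486/125 kN
  M_B = -Pa²b/L² = -6·6²·4/10² = -216/25 kN·m
Load 2 — uniform load w=4 kN/m over full span:
  R_A = wL/2 = 4·10/2 = 20 kN
  M_A = wL²/12 = 4·10²/12 = 100/3 kN·m
  R_B = wL/2 = 4·10/2 = 20 kN
  M_B = -wL²/12 = -4·10²/12 = -100/3 kN·m
Load 3 — applied couple M₀=5 kN·m at a=20/3 m (b=L-a=10/3):
  R_A = 6M₀ab/L³ = 6·5·(20/3)·(10/3)/10³ = 2/3 kN
  M_A = M₀b(2a-b)/L² = 5·(10/3)·(2·(20/3)-(10/3))/10² = 5/3 kN·m
  R_B = -6M₀ab/L³ = -6·5·(20/3)·(10/3)/10³ = -2/3 kN
  M_B = M₀a(2b-a)/L² = 5·(20/3)·(2·(10/3)-(20/3))/10² = 0 kN·m
Superposition: R_A = 8542/375 kN, M_A = 1019/25 kN·m, R_B = 8708/375 kN, M_B = -3148/75 kN·m

R_A = 8542/375 kN, M_A = 1019/25 kN·m, R_B = 8708/375 kN, M_B = -3148/75 kN·m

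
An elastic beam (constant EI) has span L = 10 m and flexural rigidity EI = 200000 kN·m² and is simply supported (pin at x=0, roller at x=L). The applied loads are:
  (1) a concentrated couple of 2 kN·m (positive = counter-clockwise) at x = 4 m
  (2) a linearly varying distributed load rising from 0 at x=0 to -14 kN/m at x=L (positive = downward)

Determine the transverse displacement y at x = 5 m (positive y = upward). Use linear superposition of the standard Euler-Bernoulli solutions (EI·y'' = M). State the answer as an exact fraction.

Load 1 — applied couple M₀=2 kN·m at a=4 m (b=L-a=6):
  y_1 = (M₀x³/(6L)-M₀(x-a)²/2+C₁x)/EI  [x>a] with C₁=M₀(3b²-L²)/(6L)=4/15 = (2·5³/(6·10)-2·(5-4)²/2+(4/15)·5)/200000 = 9/400000 m
Load 2 — triangular load w₀=-14 kN/m (0→w₀ over full span):
  y_2 = -w₀x(7L⁴-10L²x²+3x⁴)/(360LEI) = -(-14)·5·(7·10⁴-10·10²·5²+3·5⁴)/(360·10·200000) = 7/1536 m
Superposition: y = Σ y_i = 21983/4800000 m ≈ 0.004580 m

y(5) = 21983/4800000 m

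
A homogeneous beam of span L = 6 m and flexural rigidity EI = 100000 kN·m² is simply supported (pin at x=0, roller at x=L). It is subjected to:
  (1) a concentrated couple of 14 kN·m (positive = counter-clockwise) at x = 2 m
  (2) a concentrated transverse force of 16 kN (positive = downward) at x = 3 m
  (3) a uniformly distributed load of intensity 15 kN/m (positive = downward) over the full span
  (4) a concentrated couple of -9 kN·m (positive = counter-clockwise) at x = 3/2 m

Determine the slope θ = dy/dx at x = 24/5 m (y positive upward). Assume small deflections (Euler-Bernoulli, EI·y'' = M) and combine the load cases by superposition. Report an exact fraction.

Load 1 — applied couple M₀=14 kN·m at a=2 m (b=L-a=4):
  θ_1 = (M₀x²/(2L)-M₀(x-a)+C₁)/EI  [x>a] with C₁=M₀(3b²-L²)/(6L)=14/3 = (14·(24/5)²/(2·6)-14·((24/5)-2)+(14/3))/100000 = -287/3750000 rad
Load 2 — point force P=16 kN at a=3 m (b=L-a=3):
  θ_2 = -Pa(2L²-6Lx+3x²+a²)/(6LEI)  [x>a] = -16·3·(2·6²-6·6·(24/5)+3·(24/5)²+3²)/(6·6·100000) = 189/625000 rad
Load 3 — uniform load w=15 kN/m over full span:
  θ_3 = -w(L³-6Lx²+4x³)/(24EI) = -15·(6³-6·6·(24/5)²+4·(24/5)³)/(24·100000) = 2673/2500000 rad
Load 4 — applied couple M₀=-9 kN·m at a=3/2 m (b=L-a=9/2):
  θ_4 = (M₀x²/(2L)-M₀(x-a)+C₁)/EI  [x>a] with C₁=M₀(3b²-L²)/(6L)=-99/16 = ((-9)·(24/5)²/(2·6)-(-9)·((24/5)-(3/2))+(-99/16))/100000 = 2493/40000000 rad
Superposition: θ = Σ θ_i = 162887/120000000 rad ≈ 0.001357 rad

θ(24/5) = 162887/120000000 rad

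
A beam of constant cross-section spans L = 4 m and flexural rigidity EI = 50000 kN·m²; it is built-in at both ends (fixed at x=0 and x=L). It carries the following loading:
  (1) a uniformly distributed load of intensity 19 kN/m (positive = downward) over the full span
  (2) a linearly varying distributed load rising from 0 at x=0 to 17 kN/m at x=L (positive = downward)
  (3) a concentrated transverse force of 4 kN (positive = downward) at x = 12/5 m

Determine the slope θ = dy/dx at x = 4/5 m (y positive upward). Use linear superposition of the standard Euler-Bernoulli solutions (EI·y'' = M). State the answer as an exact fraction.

Load 1 — uniform load w=19 kN/m over full span:
  θ_1 = -wx(L-x)(L-2x)/(12EI) = -19·(4/5)·(4-(4/5))·(4-2·(4/5))/(12·50000) = -76/390625 rad
Load 2 — triangular load w₀=17 kN/m (0→w₀ over full span):
  θ_2 = -w₀(2x(L-x)(L-2x)(x+2L)+x²(L-x)²)/(120LEI) = -17·(2·(4/5)·(4-(4/5))·(4-2·(4/5))·((4/5)+2·4)+(4/5)²·(4-(4/5))²)/(120·4·50000) = -476/5859375 rad
Load 3 — point force P=4 kN at a=12/5 m (b=L-a=8/5):
  θ_3 = -Pb²x(2aL-(3a+b)x)/(2L³EI)  [x≤a] = -4·(8/5)²·(4/5)·(2·(12/5)·4-(3·(12/5)+(8/5))·(4/5))/(2·4³·50000) = -152/9765625 rad
Superposition: θ = Σ θ_i = -8536/29296875 rad ≈ -0.000291 rad

θ(4/5) = -8536/29296875 rad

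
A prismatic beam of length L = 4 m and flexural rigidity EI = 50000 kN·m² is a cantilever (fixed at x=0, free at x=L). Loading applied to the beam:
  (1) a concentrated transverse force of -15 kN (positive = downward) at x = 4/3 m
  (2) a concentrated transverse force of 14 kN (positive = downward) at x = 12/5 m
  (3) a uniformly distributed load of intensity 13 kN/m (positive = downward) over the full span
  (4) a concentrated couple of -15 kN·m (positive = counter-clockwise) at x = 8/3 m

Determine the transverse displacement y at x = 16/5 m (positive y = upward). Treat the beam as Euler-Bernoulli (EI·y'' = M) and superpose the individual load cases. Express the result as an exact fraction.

Load 1 — point force P=-15 kN at a=4/3 m (b=L-a=8/3):
  y_1 = -Pa²(3x-a)/(6EI)  [x>a] = -(-15)·(4/3)²·(3·(16/5)-(4/3))/(6·50000) = 62/84375 m
Load 2 — point force P=14 kN at a=12/5 m (b=L-a=8/5):
  y_2 = -Pa²(3x-a)/(6EI)  [x>a] = -14·(12/5)²·(3·(16/5)-(12/5))/(6·50000) = -756/390625 m
Load 3 — uniform load w=13 kN/m over full span:
  y_3 = -wx²(x²-4Lx+6L²)/(24EI) = -13·(16/5)²·((16/5)²-4·4·(16/5)+6·4²)/(24·50000) = -35776/5859375 m
Load 4 — applied couple M₀=-15 kN·m at a=8/3 m (b=L-a=4/3):
  y_4 = M₀a(2x-a)/(2EI)  [x>a] = (-15)·(8/3)·(2·(16/5)-(8/3))/(2·50000) = -14/9375 m
Superposition: y = Σ y_i = -464044/52734375 m ≈ -0.008800 m

y(16/5) = -464044/52734375 m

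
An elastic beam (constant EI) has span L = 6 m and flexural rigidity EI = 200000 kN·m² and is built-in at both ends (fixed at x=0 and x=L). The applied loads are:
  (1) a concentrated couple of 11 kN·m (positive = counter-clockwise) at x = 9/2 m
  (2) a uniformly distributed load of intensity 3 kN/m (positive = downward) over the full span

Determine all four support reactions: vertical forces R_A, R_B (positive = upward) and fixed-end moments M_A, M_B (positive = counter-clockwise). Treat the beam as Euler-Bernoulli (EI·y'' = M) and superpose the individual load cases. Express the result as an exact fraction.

R_A = 177/16 kN, M_A = 199/16 kN·m, R_B = 111/16 kN, M_B = -177/16 kN·m

Load 1 — applied couple M₀=11 kN·m at a=9/2 m (b=L-a=3/2):
  R_A = 6M₀ab/L³ = 6·11·(9/2)·(3/2)/6³ = 33/16 kN
  M_A = M₀b(2a-b)/L² = 11·(3/2)·(2·(9/2)-(3/2))/6² = 55/16 kN·m
  R_B = -6M₀ab/L³ = -6·11·(9/2)·(3/2)/6³ = -33/16 kN
  M_B = M₀a(2b-a)/L² = 11·(9/2)·(2·(3/2)-(9/2))/6² = -33/16 kN·m
Load 2 — uniform load w=3 kN/m over full span:
  R_A = wL/2 = 3·6/2 = 9 kN
  M_A = wL²/12 = 3·6²/12 = 9 kN·m
  R_B = wL/2 = 3·6/2 = 9 kN
  M_B = -wL²/12 = -3·6²/12 = -9 kN·m
Superposition: R_A = 177/16 kN, M_A = 199/16 kN·m, R_B = 111/16 kN, M_B = -177/16 kN·m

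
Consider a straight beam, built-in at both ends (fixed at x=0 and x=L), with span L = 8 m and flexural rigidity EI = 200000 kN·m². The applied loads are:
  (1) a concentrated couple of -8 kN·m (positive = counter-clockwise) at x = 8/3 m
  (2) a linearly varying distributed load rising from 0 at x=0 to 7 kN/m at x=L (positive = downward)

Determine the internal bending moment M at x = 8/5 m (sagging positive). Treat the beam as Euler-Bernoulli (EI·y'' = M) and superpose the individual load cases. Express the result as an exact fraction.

Load 1 — applied couple M₀=-8 kN·m at a=8/3 m (b=L-a=16/3):
  M_1 = R_Ax - M_A  [x≤a] with R_A=-4/3, M_A=0 = (-4/3)·(8/5) - 0 = -32/15 kN·m
Load 2 — triangular load w₀=7 kN/m (0→w₀ over full span):
  M_2 = 3w₀Lx/20 - w₀L²/30 - w₀x³/(6L) = 3·7·8·(8/5)/20 - 7·8²/30 - 7·(8/5)³/(6·8) = -784/375 kN·m
Superposition: M = Σ M_i = -528/125 kN·m ≈ -4.224000 kN·m

M(8/5) = -528/125 kN·m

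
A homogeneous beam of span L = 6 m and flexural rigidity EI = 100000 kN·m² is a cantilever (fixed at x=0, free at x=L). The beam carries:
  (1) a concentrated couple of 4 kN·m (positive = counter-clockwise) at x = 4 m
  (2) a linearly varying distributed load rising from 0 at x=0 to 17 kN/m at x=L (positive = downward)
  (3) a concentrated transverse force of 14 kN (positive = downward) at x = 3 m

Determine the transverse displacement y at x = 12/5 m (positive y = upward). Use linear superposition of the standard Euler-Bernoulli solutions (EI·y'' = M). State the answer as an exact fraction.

y(12/5) = -536211/97656250 m

Load 1 — applied couple M₀=4 kN·m at a=4 m (b=L-a=2):
  y_1 = M₀x²/(2EI)  [x≤a] = 4·(12/5)²/(2·100000) = 9/78125 m
Load 2 — triangular load w₀=17 kN/m (0→w₀ over full span):
  y_2 = (w₀Lx³/12-w₀L²x²/6-w₀x⁵/(120L))/EI = (17·6·(12/5)³/12-17·6²·(12/5)²/6-17·(12/5)⁵/(120·6))/100000 = -230418/48828125 m
Load 3 — point force P=14 kN at a=3 m (b=L-a=3):
  y_3 = -Px²(3a-x)/(6EI)  [x≤a] = -14·(12/5)²·(3·3-(12/5))/(6·100000) = -693/781250 m
Superposition: y = Σ y_i = -536211/97656250 m ≈ -0.005491 m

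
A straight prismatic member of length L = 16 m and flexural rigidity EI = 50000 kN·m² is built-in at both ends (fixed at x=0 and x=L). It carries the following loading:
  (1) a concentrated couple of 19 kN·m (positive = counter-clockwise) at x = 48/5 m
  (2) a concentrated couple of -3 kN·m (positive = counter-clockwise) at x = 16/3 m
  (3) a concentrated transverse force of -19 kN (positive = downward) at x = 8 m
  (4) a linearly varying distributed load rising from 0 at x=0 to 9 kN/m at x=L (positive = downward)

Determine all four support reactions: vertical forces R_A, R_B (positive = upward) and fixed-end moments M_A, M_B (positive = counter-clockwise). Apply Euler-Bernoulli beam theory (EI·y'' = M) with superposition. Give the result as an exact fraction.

Load 1 — applied couple M₀=19 kN·m at a=48/5 m (b=L-a=32/5):
  R_A = 6M₀ab/L³ = 6·19·(48/5)·(32/5)/16³ = 171/100 kN
  M_A = M₀b(2a-b)/L² = 19·(32/5)·(2·(48/5)-(32/5))/16² = 152/25 kN·m
  R_B = -6M₀ab/L³ = -6·19·(48/5)·(32/5)/16³ = -171/100 kN
  M_B = M₀a(2b-a)/L² = 19·(48/5)·(2·(32/5)-(48/5))/16² = 57/25 kN·m
Load 2 — applied couple M₀=-3 kN·m at a=16/3 m (b=L-a=32/3):
  R_A = 6M₀ab/L³ = 6·(-3)·(16/3)·(32/3)/16³ = -1/4 kN
  M_A = M₀b(2a-b)/L² = (-3)·(32/3)·(2·(16/3)-(32/3))/16² = 0 kN·m
  R_B = -6M₀ab/L³ = -6·(-3)·(16/3)·(32/3)/16³ = 1/4 kN
  M_B = M₀a(2b-a)/L² = (-3)·(16/3)·(2·(32/3)-(16/3))/16² = -1 kN·m
Load 3 — point force P=-19 kN at a=8 m (b=L-a=8):
  R_A = Pb²(3a+b)/L³ = (-19)·8²·(3·8+8)/16³ = -19/2 kN
  M_A = Pab²/L² = (-19)·8·8²/16² = -38 kN·m
  R_B = Pa²(a+3b)/L³ = (-19)·8²·(8+3·8)/16³ = -19/2 kN
  M_B = -Pa²b/L² = -(-19)·8²·8/16² = 38 kN·m
Load 4 — triangular load w₀=9 kN/m (0→w₀ over full span):
  R_A = 3w₀L/20 = 3·9·16/20 = 108/5 kN
  M_A = w₀L²/30 = 9·16²/30 = 384/5 kN·m
  R_B = 7w₀L/20 = 7·9·16/20 = 252/5 kN
  M_B = -w₀L²/20 = -9·16²/20 = -576/5 kN·m
Superposition: R_A = 339/25 kN, M_A = 1122/25 kN·m, R_B = 986/25 kN, M_B = -1898/25 kN·m

R_A = 339/25 kN, M_A = 1122/25 kN·m, R_B = 986/25 kN, M_B = -1898/25 kN·m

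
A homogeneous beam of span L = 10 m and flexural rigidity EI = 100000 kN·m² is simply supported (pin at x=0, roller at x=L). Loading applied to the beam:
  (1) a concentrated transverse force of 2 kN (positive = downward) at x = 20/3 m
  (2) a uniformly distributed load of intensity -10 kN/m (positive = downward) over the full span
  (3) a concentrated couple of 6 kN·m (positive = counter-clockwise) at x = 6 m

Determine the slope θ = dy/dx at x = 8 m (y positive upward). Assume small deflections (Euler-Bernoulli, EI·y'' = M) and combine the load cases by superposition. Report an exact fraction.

Load 1 — point force P=2 kN at a=20/3 m (b=L-a=10/3):
  θ_1 = -Pa(2L²-6Lx+3x²+a²)/(6LEI)  [x>a] = -2·(20/3)·(2·10²-6·10·8+3·8²+(20/3)²)/(6·10·100000) = 49/506250 rad
Load 2 — uniform load w=-10 kN/m over full span:
  θ_2 = -w(L³-6Lx²+4x³)/(24EI) = -(-10)·(10³-6·10·8²+4·8³)/(24·100000) = -33/10000 rad
Load 3 — applied couple M₀=6 kN·m at a=6 m (b=L-a=4):
  θ_3 = (M₀x²/(2L)-M₀(x-a)+C₁)/EI  [x>a] with C₁=M₀(3b²-L²)/(6L)=-26/5 = (6·8²/(2·10)-6·(8-6)+(-26/5))/100000 = 1/50000 rad
Superposition: θ = Σ θ_i = -3223/1012500 rad ≈ -0.003183 rad

θ(8) = -3223/1012500 rad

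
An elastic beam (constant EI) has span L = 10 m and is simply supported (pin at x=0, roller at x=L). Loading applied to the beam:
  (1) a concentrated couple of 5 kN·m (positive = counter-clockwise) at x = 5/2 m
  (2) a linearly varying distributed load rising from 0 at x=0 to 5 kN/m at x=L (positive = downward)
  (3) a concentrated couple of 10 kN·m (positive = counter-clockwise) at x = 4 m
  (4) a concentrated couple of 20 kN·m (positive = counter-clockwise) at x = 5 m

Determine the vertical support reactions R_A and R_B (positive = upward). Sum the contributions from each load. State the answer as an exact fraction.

R_A = 71/6 kN, R_B = 79/6 kN

Load 1 — applied couple M₀=5 kN·m at a=5/2 m (b=L-a=15/2):
  R_A = M₀/L = 5/10 = 1/2 kN
  R_B = -M₀/L = -5/10 = -1/2 kN
Load 2 — triangular load w₀=5 kN/m (0→w₀ over full span):
  R_A = w₀L/6 = 5·10/6 = 25/3 kN
  R_B = w₀L/3 = 5·10/3 = 50/3 kN
Load 3 — applied couple M₀=10 kN·m at a=4 m (b=L-a=6):
  R_A = M₀/L = 10/10 = 1 kN
  R_B = -M₀/L = -10/10 = -1 kN
Load 4 — applied couple M₀=20 kN·m at a=5 m (b=L-a=5):
  R_A = M₀/L = 20/10 = 2 kN
  R_B = -M₀/L = -20/10 = -2 kN
Superposition: R_A = 71/6 kN, R_B = 79/6 kN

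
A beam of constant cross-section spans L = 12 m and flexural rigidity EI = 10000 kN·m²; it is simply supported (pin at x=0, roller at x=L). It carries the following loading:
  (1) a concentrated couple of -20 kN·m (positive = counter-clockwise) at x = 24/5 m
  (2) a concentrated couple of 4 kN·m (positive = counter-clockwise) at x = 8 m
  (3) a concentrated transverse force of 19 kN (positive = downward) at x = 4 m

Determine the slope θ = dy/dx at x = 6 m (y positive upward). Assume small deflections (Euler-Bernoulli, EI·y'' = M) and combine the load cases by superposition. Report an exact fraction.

Load 1 — applied couple M₀=-20 kN·m at a=24/5 m (b=L-a=36/5):
  θ_1 = (M₀x²/(2L)-M₀(x-a)+C₁)/EI  [x>a] with C₁=M₀(3b²-L²)/(6L)=-16/5 = ((-20)·6²/(2·12)-(-20)·(6-(24/5))+(-16/5))/10000 = -23/25000 rad
Load 2 — applied couple M₀=4 kN·m at a=8 m (b=L-a=4):
  θ_2 = (M₀x²/(2L)+C₁)/EI  [x≤a] with C₁=M₀(3b²-L²)/(6L)=-16/3 = (4·6²/(2·12)+(-16/3))/10000 = 1/15000 rad
Load 3 — point force P=19 kN at a=4 m (b=L-a=8):
  θ_3 = -Pa(2L²-6Lx+3x²+a²)/(6LEI)  [x>a] = -19·4·(2·12²-6·12·6+3·6²+4²)/(6·12·10000) = 19/9000 rad
Superposition: θ = Σ θ_i = 283/225000 rad ≈ 0.001258 rad

θ(6) = 283/225000 rad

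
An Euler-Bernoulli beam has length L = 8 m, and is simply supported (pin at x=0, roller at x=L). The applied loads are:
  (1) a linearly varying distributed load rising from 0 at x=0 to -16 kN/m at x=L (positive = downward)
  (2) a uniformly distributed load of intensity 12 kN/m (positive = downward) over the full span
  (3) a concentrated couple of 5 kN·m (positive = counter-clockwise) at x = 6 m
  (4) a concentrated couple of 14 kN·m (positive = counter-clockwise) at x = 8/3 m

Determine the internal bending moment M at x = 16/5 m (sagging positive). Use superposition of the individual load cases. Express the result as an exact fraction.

M(16/5) = 3552/125 kN·m

Load 1 — triangular load w₀=-16 kN/m (0→w₀ over full span):
  M_1 = w₀Lx/6 - w₀x³/(6L) = (-16)·8·(16/5)/6 - (-16)·(16/5)³/(6·8) = -7168/125 kN·m
Load 2 — uniform load w=12 kN/m over full span:
  M_2 = wx(L-x)/2 = 12·(16/5)·(8-(16/5))/2 = 2304/25 kN·m
Load 3 — applied couple M₀=5 kN·m at a=6 m (b=L-a=2):
  M_3 = M₀x/L  [x≤a] = 5·(16/5)/8 = 2 kN·m
Load 4 — applied couple M₀=14 kN·m at a=8/3 m (b=L-a=16/3):
  M_4 = M₀x/L - M₀  [x>a] = 14·(16/5)/8 - 14 = -42/5 kN·m
Superposition: M = Σ M_i = 3552/125 kN·m ≈ 28.416000 kN·m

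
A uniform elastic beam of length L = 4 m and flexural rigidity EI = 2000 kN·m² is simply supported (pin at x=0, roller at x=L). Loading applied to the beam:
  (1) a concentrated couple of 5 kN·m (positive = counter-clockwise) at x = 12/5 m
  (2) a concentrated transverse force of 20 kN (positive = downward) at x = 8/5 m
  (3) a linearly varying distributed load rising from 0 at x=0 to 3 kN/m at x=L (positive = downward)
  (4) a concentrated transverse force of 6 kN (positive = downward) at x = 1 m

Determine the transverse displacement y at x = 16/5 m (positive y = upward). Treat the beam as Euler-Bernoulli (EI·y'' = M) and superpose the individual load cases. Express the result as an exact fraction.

y(16/5) = -935929/93750000 m

Load 1 — applied couple M₀=5 kN·m at a=12/5 m (b=L-a=8/5):
  y_1 = (M₀x³/(6L)-M₀(x-a)²/2+C₁x)/EI  [x>a] with C₁=M₀(3b²-L²)/(6L)=-26/15 = (5·(16/5)³/(6·4)-5·((16/5)-(12/5))²/2+(-26/15)·(16/5))/2000 = -1/6250 m
Load 2 — point force P=20 kN at a=8/5 m (b=L-a=12/5):
  y_2 = -Pa(L-x)(2Lx-a²-x²)/(6LEI)  [x>a] = -20·(8/5)·(4-(16/5))·(2·4·(16/5)-(8/5)²-(16/5)²)/(6·4·2000) = -64/9375 m
Load 3 — triangular load w₀=3 kN/m (0→w₀ over full span):
  y_3 = -w₀x(7L⁴-10L²x²+3x⁴)/(360LEI) = -3·(16/5)·(7·4⁴-10·4²·(16/5)²+3·(16/5)⁴)/(360·4·2000) = -3048/1953125 m
Load 4 — point force P=6 kN at a=1 m (b=L-a=3):
  y_4 = -Pa(L-x)(2Lx-a²-x²)/(6LEI)  [x>a] = -6·1·(4-(16/5))·(2·4·(16/5)-1²-(16/5)²)/(6·4·2000) = -359/250000 m
Superposition: y = Σ y_i = -935929/93750000 m ≈ -0.009983 m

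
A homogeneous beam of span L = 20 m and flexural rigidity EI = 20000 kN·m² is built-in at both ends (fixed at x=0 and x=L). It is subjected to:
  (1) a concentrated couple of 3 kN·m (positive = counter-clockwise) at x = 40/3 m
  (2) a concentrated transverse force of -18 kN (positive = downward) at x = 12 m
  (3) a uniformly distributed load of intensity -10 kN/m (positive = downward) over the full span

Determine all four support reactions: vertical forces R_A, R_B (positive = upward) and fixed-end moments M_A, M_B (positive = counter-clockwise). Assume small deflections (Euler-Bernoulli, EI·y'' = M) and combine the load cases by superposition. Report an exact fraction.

Load 1 — applied couple M₀=3 kN·m at a=40/3 m (b=L-a=20/3):
  R_A = 6M₀ab/L³ = 6·3·(40/3)·(20/3)/20³ = 1/5 kN
  M_A = M₀b(2a-b)/L² = 3·(20/3)·(2·(40/3)-(20/3))/20² = 1 kN·m
  R_B = -6M₀ab/L³ = -6·3·(40/3)·(20/3)/20³ = -1/5 kN
  M_B = M₀a(2b-a)/L² = 3·(40/3)·(2·(20/3)-(40/3))/20² = 0 kN·m
Load 2 — point force P=-18 kN at a=12 m (b=L-a=8):
  R_A = Pb²(3a+b)/L³ = (-18)·8²·(3·12+8)/20³ = -792/125 kN
  M_A = Pab²/L² = (-18)·12·8²/20² = -864/25 kN·m
  R_B = Pa²(a+3b)/L³ = (-18)·12²·(12+3·8)/20³ = -1458/125 kN
  M_B = -Pa²b/L² = -(-18)·12²·8/20² = 1296/25 kN·m
Load 3 — uniform load w=-10 kN/m over full span:
  R_A = wL/2 = (-10)·20/2 = -100 kN
  M_A = wL²/12 = (-10)·20²/12 = -1000/3 kN·m
  R_B = wL/2 = (-10)·20/2 = -100 kN
  M_B = -wL²/12 = -(-10)·20²/12 = 1000/3 kN·m
Superposition: R_A = -13267/125 kN, M_A = -27517/75 kN·m, R_B = -13983/125 kN, M_B = 28888/75 kN·m

R_A = -13267/125 kN, M_A = -27517/75 kN·m, R_B = -13983/125 kN, M_B = 28888/75 kN·m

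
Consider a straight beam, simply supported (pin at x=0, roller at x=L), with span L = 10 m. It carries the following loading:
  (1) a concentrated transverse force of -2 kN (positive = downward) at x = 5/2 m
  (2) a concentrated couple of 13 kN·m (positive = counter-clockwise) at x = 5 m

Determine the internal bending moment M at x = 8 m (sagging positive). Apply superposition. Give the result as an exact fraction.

Load 1 — point force P=-2 kN at a=5/2 m (b=L-a=15/2):
  M_1 = Pa(L-x)/L  [x>a] = (-2)·(5/2)·(10-8)/10 = -1 kN·m
Load 2 — applied couple M₀=13 kN·m at a=5 m (b=L-a=5):
  M_2 = M₀x/L - M₀  [x>a] = 13·8/10 - 13 = -13/5 kN·m
Superposition: M = Σ M_i = -18/5 kN·m ≈ -3.600000 kN·m

M(8) = -18/5 kN·m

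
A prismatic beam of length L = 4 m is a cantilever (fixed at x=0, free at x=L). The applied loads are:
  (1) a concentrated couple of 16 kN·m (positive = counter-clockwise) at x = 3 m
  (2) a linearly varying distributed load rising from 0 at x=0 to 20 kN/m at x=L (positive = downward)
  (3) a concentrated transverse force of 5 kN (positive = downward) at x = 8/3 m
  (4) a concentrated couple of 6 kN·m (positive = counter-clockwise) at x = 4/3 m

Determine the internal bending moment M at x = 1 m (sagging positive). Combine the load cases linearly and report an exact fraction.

Load 1 — applied couple M₀=16 kN·m at a=3 m (b=L-a=1):
  M_1 = M₀  [x≤a] = 16 = 16 kN·m
Load 2 — triangular load w₀=20 kN/m (0→w₀ over full span):
  M_2 = w₀Lx/2 - w₀L²/3 - w₀x³/(6L) = 20·4·1/2 - 20·4²/3 - 20·1³/(6·4) = -135/2 kN·m
Load 3 — point force P=5 kN at a=8/3 m (b=L-a=4/3):
  M_3 = -P(a-x)  [x≤a] = -5·((8/3)-1) = -25/3 kN·m
Load 4 — applied couple M₀=6 kN·m at a=4/3 m (b=L-a=8/3):
  M_4 = M₀  [x≤a] = 6 = 6 kN·m
Superposition: M = Σ M_i = -323/6 kN·m ≈ -53.833333 kN·m

M(1) = -323/6 kN·m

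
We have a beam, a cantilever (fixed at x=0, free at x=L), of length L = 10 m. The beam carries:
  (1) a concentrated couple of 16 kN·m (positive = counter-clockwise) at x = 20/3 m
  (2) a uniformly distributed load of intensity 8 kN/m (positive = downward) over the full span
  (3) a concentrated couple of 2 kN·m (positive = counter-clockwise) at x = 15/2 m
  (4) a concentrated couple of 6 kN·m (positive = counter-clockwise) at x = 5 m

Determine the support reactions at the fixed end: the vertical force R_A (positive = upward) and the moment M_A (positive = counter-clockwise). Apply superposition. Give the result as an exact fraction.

Load 1 — applied couple M₀=16 kN·m at a=20/3 m (b=L-a=10/3):
  R_A = 0 kN
  M_A = -M₀ = -16 kN·m
Load 2 — uniform load w=8 kN/m over full span:
  R_A = wL = 8·10 = 80 kN
  M_A = wL²/2 = 8·10²/2 = 400 kN·m
Load 3 — applied couple M₀=2 kN·m at a=15/2 m (b=L-a=5/2):
  R_A = 0 kN
  M_A = -M₀ = -2 kN·m
Load 4 — applied couple M₀=6 kN·m at a=5 m (b=L-a=5):
  R_A = 0 kN
  M_A = -M₀ = -6 kN·m
Superposition: R_A = 80 kN, M_A = 376 kN·m

R_A = 80 kN, M_A = 376 kN·m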